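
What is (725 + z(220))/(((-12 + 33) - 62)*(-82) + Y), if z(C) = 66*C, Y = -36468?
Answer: -15245/33106 ≈ -0.46049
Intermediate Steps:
(725 + z(220))/(((-12 + 33) - 62)*(-82) + Y) = (725 + 66*220)/(((-12 + 33) - 62)*(-82) - 36468) = (725 + 14520)/((21 - 62)*(-82) - 36468) = 15245/(-41*(-82) - 36468) = 15245/(3362 - 36468) = 15245/(-33106) = 15245*(-1/33106) = -15245/33106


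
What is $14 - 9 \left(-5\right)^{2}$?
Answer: $-211$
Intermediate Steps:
$14 - 9 \left(-5\right)^{2} = 14 - 225 = -211$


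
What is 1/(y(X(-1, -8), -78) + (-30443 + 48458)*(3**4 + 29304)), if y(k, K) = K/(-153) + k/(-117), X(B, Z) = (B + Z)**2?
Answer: 663/350972823704 ≈ 1.8890e-9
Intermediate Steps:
y(k, K) = -k/117 - K/153 (y(k, K) = K*(-1/153) + k*(-1/117) = -K/153 - k/117 = -k/117 - K/153)
1/(y(X(-1, -8), -78) + (-30443 + 48458)*(3**4 + 29304)) = 1/((-(-1 - 8)**2/117 - 1/153*(-78)) + (-30443 + 48458)*(3**4 + 29304)) = 1/((-1/117*(-9)**2 + 26/51) + 18015*(81 + 29304)) = 1/((-1/117*81 + 26/51) + 18015*29385) = 1/((-9/13 + 26/51) + 529370775) = 1/(-121/663 + 529370775) = 1/(350972823704/663) = 663/350972823704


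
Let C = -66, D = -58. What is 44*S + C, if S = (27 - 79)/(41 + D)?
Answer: 1166/17 ≈ 68.588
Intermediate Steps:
S = 52/17 (S = (27 - 79)/(41 - 58) = -52/(-17) = -52*(-1/17) = 52/17 ≈ 3.0588)
44*S + C = 44*(52/17) - 66 = 2288/17 - 66 = 1166/17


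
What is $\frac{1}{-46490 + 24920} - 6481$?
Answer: $- \frac{139795171}{21570} \approx -6481.0$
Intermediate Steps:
$\frac{1}{-46490 + 24920} - 6481 = \frac{1}{-21570} - 6481 = - \frac{1}{21570} - 6481 = - \frac{139795171}{21570}$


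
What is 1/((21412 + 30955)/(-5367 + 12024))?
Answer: 951/7481 ≈ 0.12712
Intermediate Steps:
1/((21412 + 30955)/(-5367 + 12024)) = 1/(52367/6657) = 1/(52367*(1/6657)) = 1/(7481/951) = 951/7481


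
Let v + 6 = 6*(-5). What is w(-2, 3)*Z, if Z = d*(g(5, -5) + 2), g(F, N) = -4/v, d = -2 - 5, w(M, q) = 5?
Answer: -665/9 ≈ -73.889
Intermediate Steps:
v = -36 (v = -6 + 6*(-5) = -6 - 30 = -36)
d = -7
g(F, N) = ⅑ (g(F, N) = -4/(-36) = -4*(-1/36) = ⅑)
Z = -133/9 (Z = -7*(⅑ + 2) = -7*19/9 = -133/9 ≈ -14.778)
w(-2, 3)*Z = 5*(-133/9) = -665/9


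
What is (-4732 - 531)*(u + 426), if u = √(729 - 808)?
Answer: -2242038 - 5263*I*√79 ≈ -2.242e+6 - 46779.0*I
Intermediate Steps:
u = I*√79 (u = √(-79) = I*√79 ≈ 8.8882*I)
(-4732 - 531)*(u + 426) = (-4732 - 531)*(I*√79 + 426) = -5263*(426 + I*√79) = -2242038 - 5263*I*√79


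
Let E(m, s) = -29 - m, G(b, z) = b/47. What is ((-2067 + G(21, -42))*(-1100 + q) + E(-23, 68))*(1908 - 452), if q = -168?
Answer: 179318080032/47 ≈ 3.8153e+9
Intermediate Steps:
G(b, z) = b/47 (G(b, z) = b*(1/47) = b/47)
((-2067 + G(21, -42))*(-1100 + q) + E(-23, 68))*(1908 - 452) = ((-2067 + (1/47)*21)*(-1100 - 168) + (-29 - 1*(-23)))*(1908 - 452) = ((-2067 + 21/47)*(-1268) + (-29 + 23))*1456 = (-97128/47*(-1268) - 6)*1456 = (123158304/47 - 6)*1456 = (123158022/47)*1456 = 179318080032/47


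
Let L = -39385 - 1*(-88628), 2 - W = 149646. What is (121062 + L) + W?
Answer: 20661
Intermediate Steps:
W = -149644 (W = 2 - 1*149646 = 2 - 149646 = -149644)
L = 49243 (L = -39385 + 88628 = 49243)
(121062 + L) + W = (121062 + 49243) - 149644 = 170305 - 149644 = 20661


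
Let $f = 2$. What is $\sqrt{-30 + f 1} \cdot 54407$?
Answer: $108814 i \sqrt{7} \approx 2.879 \cdot 10^{5} i$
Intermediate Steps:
$\sqrt{-30 + f 1} \cdot 54407 = \sqrt{-30 + 2 \cdot 1} \cdot 54407 = \sqrt{-30 + 2} \cdot 54407 = \sqrt{-28} \cdot 54407 = 2 i \sqrt{7} \cdot 54407 = 108814 i \sqrt{7}$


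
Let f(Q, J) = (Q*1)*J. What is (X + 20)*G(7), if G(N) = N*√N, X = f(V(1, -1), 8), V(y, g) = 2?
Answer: 252*√7 ≈ 666.73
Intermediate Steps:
f(Q, J) = J*Q (f(Q, J) = Q*J = J*Q)
X = 16 (X = 8*2 = 16)
G(N) = N^(3/2)
(X + 20)*G(7) = (16 + 20)*7^(3/2) = 36*(7*√7) = 252*√7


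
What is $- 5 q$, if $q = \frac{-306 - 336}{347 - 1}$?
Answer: $\frac{1605}{173} \approx 9.2775$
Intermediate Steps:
$q = - \frac{321}{173}$ ($q = - \frac{642}{346} = \left(-642\right) \frac{1}{346} = - \frac{321}{173} \approx -1.8555$)
$- 5 q = \left(-5\right) \left(- \frac{321}{173}\right) = \frac{1605}{173}$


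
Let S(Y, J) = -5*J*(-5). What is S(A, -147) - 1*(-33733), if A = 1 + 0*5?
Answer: 30058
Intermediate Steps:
A = 1 (A = 1 + 0 = 1)
S(Y, J) = 25*J
S(A, -147) - 1*(-33733) = 25*(-147) - 1*(-33733) = -3675 + 33733 = 30058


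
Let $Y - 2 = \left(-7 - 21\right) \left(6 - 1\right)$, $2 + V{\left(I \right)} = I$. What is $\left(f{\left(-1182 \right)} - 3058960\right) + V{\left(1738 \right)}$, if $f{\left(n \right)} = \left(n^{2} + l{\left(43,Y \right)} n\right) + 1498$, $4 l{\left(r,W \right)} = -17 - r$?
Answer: $-1640872$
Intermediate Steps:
$V{\left(I \right)} = -2 + I$
$Y = -138$ ($Y = 2 + \left(-7 - 21\right) \left(6 - 1\right) = 2 - 140 = -138$)
$l{\left(r,W \right)} = - \frac{17}{4} - \frac{r}{4}$ ($l{\left(r,W \right)} = \frac{-17 - r}{4} = - \frac{17}{4} - \frac{r}{4}$)
$f{\left(n \right)} = 1498 + n^{2} - 15 n$ ($f{\left(n \right)} = \left(n^{2} + \left(- \frac{17}{4} - \frac{43}{4}\right) n\right) + 1498 = \left(n^{2} - 15 n\right) + 1498 = 1498 + n^{2} - 15 n$)
$\left(f{\left(-1182 \right)} - 3058960\right) + V{\left(1738 \right)} = \left(\left(1498 + \left(-1182\right)^{2} - -17730\right) - 3058960\right) + \left(-2 + 1738\right) = \left(\left(1498 + 1397124 + 17730\right) - 3058960\right) + 1736 = \left(1416352 - 3058960\right) + 1736 = -1642608 + 1736 = -1640872$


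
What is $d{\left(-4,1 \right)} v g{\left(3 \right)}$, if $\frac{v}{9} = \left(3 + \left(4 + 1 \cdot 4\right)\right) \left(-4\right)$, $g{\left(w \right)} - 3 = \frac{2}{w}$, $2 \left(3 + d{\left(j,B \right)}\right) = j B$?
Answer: $7260$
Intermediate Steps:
$d{\left(j,B \right)} = -3 + \frac{B j}{2}$ ($d{\left(j,B \right)} = -3 + \frac{j B}{2} = -3 + \frac{B j}{2}$)
$g{\left(w \right)} = 3 + \frac{2}{w}$
$v = -396$ ($v = 9 \left(3 + \left(4 + 1 \cdot 4\right)\right) \left(-4\right) = 9 \left(3 + \left(4 + 4\right)\right) \left(-4\right) = 9 \left(3 + 8\right) \left(-4\right) = 9 \cdot 11 \left(-4\right) = 9 \left(-44\right) = -396$)
$d{\left(-4,1 \right)} v g{\left(3 \right)} = \left(-3 + \frac{1}{2} \cdot 1 \left(-4\right)\right) \left(-396\right) \left(3 + \frac{2}{3}\right) = \left(-3 - 2\right) \left(-396\right) \left(3 + 2 \cdot \frac{1}{3}\right) = \left(-5\right) \left(-396\right) \left(3 + \frac{2}{3}\right) = 1980 \cdot \frac{11}{3} = 7260$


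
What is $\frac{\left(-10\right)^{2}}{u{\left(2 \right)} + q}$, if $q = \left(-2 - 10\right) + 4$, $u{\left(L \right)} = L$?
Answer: $- \frac{50}{3} \approx -16.667$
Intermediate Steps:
$q = -8$ ($q = -12 + 4 = -8$)
$\frac{\left(-10\right)^{2}}{u{\left(2 \right)} + q} = \frac{\left(-10\right)^{2}}{2 - 8} = \frac{100}{-6} = 100 \left(- \frac{1}{6}\right) = - \frac{50}{3}$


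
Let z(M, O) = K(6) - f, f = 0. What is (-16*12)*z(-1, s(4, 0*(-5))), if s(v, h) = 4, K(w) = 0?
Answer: 0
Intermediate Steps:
z(M, O) = 0 (z(M, O) = 0 - 1*0 = 0 + 0 = 0)
(-16*12)*z(-1, s(4, 0*(-5))) = -16*12*0 = -192*0 = 0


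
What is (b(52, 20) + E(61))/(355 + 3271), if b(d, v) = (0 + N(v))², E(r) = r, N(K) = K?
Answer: 461/3626 ≈ 0.12714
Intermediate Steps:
b(d, v) = v² (b(d, v) = (0 + v)² = v²)
(b(52, 20) + E(61))/(355 + 3271) = (20² + 61)/(355 + 3271) = (400 + 61)/3626 = 461*(1/3626) = 461/3626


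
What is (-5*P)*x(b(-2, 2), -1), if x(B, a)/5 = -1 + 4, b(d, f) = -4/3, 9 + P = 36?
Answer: -2025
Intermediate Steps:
P = 27 (P = -9 + 36 = 27)
b(d, f) = -4/3 (b(d, f) = -4*⅓ = -4/3)
x(B, a) = 15 (x(B, a) = 5*(-1 + 4) = 5*3 = 15)
(-5*P)*x(b(-2, 2), -1) = -5*27*15 = -135*15 = -2025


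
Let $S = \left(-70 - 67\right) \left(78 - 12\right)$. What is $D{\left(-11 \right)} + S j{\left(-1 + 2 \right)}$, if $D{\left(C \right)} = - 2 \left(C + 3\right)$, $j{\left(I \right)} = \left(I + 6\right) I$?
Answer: $-63278$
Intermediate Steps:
$j{\left(I \right)} = I \left(6 + I\right)$ ($j{\left(I \right)} = \left(6 + I\right) I = I \left(6 + I\right)$)
$D{\left(C \right)} = -6 - 2 C$ ($D{\left(C \right)} = - 2 \left(3 + C\right) = -6 - 2 C$)
$S = -9042$ ($S = \left(-137\right) 66 = -9042$)
$D{\left(-11 \right)} + S j{\left(-1 + 2 \right)} = \left(-6 - -22\right) - 9042 \left(-1 + 2\right) \left(6 + \left(-1 + 2\right)\right) = \left(-6 + 22\right) - 9042 \cdot 1 \left(6 + 1\right) = 16 - 9042 \cdot 1 \cdot 7 = 16 - 63294 = -63278$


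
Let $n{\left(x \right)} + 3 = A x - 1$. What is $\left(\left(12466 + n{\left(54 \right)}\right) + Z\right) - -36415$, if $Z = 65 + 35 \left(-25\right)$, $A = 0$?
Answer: $48067$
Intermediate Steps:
$n{\left(x \right)} = -4$ ($n{\left(x \right)} = -3 - \left(1 + 0 x\right) = -3 + \left(0 - 1\right) = -3 - 1 = -4$)
$Z = -810$ ($Z = 65 - 875 = -810$)
$\left(\left(12466 + n{\left(54 \right)}\right) + Z\right) - -36415 = \left(\left(12466 - 4\right) - 810\right) - -36415 = \left(12462 - 810\right) + 36415 = 11652 + 36415 = 48067$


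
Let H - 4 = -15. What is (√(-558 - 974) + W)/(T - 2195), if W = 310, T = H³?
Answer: -155/1763 - I*√383/1763 ≈ -0.087918 - 0.011101*I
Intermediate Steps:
H = -11 (H = 4 - 15 = -11)
T = -1331 (T = (-11)³ = -1331)
(√(-558 - 974) + W)/(T - 2195) = (√(-558 - 974) + 310)/(-1331 - 2195) = (√(-1532) + 310)/(-3526) = (2*I*√383 + 310)*(-1/3526) = (310 + 2*I*√383)*(-1/3526) = -155/1763 - I*√383/1763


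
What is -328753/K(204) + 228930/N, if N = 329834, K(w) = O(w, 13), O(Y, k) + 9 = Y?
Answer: -54194637826/32158815 ≈ -1685.2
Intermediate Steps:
O(Y, k) = -9 + Y
K(w) = -9 + w
-328753/K(204) + 228930/N = -328753/(-9 + 204) + 228930/329834 = -328753/195 + 228930*(1/329834) = -328753*1/195 + 114465/164917 = -328753/195 + 114465/164917 = -54194637826/32158815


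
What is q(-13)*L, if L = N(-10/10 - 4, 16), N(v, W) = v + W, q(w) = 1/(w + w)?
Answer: -11/26 ≈ -0.42308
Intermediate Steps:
q(w) = 1/(2*w)
N(v, W) = W + v
L = 11 (L = 16 + (-10/10 - 4) = 16 + (-10*1/10 - 4) = 16 + (-1 - 4) = 16 - 5 = 11)
q(-13)*L = ((1/2)/(-13))*11 = ((1/2)*(-1/13))*11 = -1/26*11 = -11/26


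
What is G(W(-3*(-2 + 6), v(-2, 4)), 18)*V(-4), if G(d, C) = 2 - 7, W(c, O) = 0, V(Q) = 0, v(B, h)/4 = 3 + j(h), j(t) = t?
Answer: 0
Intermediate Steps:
v(B, h) = 12 + 4*h (v(B, h) = 4*(3 + h) = 12 + 4*h)
G(d, C) = -5
G(W(-3*(-2 + 6), v(-2, 4)), 18)*V(-4) = -5*0 = 0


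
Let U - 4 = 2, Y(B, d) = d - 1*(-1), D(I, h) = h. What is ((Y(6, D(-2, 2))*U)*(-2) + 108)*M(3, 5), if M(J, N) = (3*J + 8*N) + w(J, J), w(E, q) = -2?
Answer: 3384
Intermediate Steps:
Y(B, d) = 1 + d (Y(B, d) = d + 1 = 1 + d)
U = 6 (U = 4 + 2 = 6)
M(J, N) = -2 + 3*J + 8*N (M(J, N) = (3*J + 8*N) - 2 = -2 + 3*J + 8*N)
((Y(6, D(-2, 2))*U)*(-2) + 108)*M(3, 5) = (((1 + 2)*6)*(-2) + 108)*(-2 + 3*3 + 8*5) = ((3*6)*(-2) + 108)*(-2 + 9 + 40) = (18*(-2) + 108)*47 = (-36 + 108)*47 = 72*47 = 3384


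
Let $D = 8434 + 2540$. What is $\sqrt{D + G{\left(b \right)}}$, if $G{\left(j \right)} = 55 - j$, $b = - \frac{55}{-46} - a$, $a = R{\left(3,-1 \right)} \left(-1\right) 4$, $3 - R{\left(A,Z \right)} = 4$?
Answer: $\frac{\sqrt{23343298}}{46} \approx 105.03$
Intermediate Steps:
$R{\left(A,Z \right)} = -1$ ($R{\left(A,Z \right)} = 3 - 4 = -1$)
$D = 10974$
$a = 4$ ($a = \left(-1\right) \left(-1\right) 4 = 1 \cdot 4 = 4$)
$b = - \frac{129}{46}$ ($b = - \frac{55}{-46} - 4 = \left(-55\right) \left(- \frac{1}{46}\right) - 4 = \frac{55}{46} - 4 = - \frac{129}{46} \approx -2.8043$)
$\sqrt{D + G{\left(b \right)}} = \sqrt{10974 + \left(55 - - \frac{129}{46}\right)} = \sqrt{10974 + \left(55 + \frac{129}{46}\right)} = \sqrt{10974 + \frac{2659}{46}} = \sqrt{\frac{507463}{46}} = \frac{\sqrt{23343298}}{46}$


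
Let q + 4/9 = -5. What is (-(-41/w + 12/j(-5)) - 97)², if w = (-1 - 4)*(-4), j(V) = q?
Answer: 8261173881/960400 ≈ 8601.8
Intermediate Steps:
q = -49/9 (q = -4/9 - 5 = -49/9 ≈ -5.4444)
j(V) = -49/9
w = 20 (w = -5*(-4) = 20)
(-(-41/w + 12/j(-5)) - 97)² = (-(-41/20 + 12/(-49/9)) - 97)² = (-(-41*1/20 + 12*(-9/49)) - 97)² = (-(-41/20 - 108/49) - 97)² = (-1*(-4169/980) - 97)² = (4169/980 - 97)² = (-90891/980)² = 8261173881/960400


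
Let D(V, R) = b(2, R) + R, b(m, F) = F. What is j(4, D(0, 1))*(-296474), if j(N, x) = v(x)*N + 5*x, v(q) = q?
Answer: -5336532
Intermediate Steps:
D(V, R) = 2*R (D(V, R) = R + R = 2*R)
j(N, x) = 5*x + N*x (j(N, x) = x*N + 5*x = N*x + 5*x = 5*x + N*x)
j(4, D(0, 1))*(-296474) = ((2*1)*(5 + 4))*(-296474) = (2*9)*(-296474) = 18*(-296474) = -5336532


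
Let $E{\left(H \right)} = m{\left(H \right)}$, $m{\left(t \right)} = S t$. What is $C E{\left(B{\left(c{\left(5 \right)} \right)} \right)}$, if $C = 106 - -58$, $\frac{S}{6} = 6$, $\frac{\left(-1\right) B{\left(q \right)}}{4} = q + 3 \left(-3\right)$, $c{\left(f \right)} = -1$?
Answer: $236160$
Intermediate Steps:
$B{\left(q \right)} = 36 - 4 q$ ($B{\left(q \right)} = - 4 \left(q + 3 \left(-3\right)\right) = - 4 \left(q - 9\right) = - 4 \left(-9 + q\right) = 36 - 4 q$)
$S = 36$ ($S = 6 \cdot 6 = 36$)
$C = 164$ ($C = 106 + 58 = 164$)
$m{\left(t \right)} = 36 t$
$E{\left(H \right)} = 36 H$
$C E{\left(B{\left(c{\left(5 \right)} \right)} \right)} = 164 \cdot 36 \left(36 - -4\right) = 164 \cdot 36 \left(36 + 4\right) = 164 \cdot 36 \cdot 40 = 164 \cdot 1440 = 236160$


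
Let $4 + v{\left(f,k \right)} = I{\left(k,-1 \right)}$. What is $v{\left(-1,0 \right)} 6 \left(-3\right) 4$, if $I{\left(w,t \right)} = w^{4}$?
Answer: $288$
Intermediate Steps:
$v{\left(f,k \right)} = -4 + k^{4}$
$v{\left(-1,0 \right)} 6 \left(-3\right) 4 = \left(-4 + 0^{4}\right) 6 \left(-3\right) 4 = \left(-4 + 0\right) \left(\left(-18\right) 4\right) = \left(-4\right) \left(-72\right) = 288$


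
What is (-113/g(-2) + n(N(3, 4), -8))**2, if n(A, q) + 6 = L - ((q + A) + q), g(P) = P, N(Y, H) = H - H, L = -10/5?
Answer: 16641/4 ≈ 4160.3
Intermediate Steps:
L = -2 (L = -10*1/5 = -2)
N(Y, H) = 0
n(A, q) = -8 - A - 2*q (n(A, q) = -6 + (-2 - ((q + A) + q)) = -6 + (-2 - ((A + q) + q)) = -6 + (-2 - (A + 2*q)) = -6 + (-2 + (-A - 2*q)) = -6 + (-2 - A - 2*q) = -8 - A - 2*q)
(-113/g(-2) + n(N(3, 4), -8))**2 = (-113/(-2) + (-8 - 1*0 - 2*(-8)))**2 = (-113*(-1/2) + (-8 + 0 + 16))**2 = (113/2 + 8)**2 = (129/2)**2 = 16641/4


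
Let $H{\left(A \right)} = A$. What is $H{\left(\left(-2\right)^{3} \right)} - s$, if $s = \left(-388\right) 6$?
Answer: $2320$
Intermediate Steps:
$s = -2328$
$H{\left(\left(-2\right)^{3} \right)} - s = \left(-2\right)^{3} - -2328 = -8 + 2328 = 2320$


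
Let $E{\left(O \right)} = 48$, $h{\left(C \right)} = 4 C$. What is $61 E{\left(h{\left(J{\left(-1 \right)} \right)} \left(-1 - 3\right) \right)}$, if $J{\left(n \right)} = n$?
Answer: $2928$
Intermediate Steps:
$61 E{\left(h{\left(J{\left(-1 \right)} \right)} \left(-1 - 3\right) \right)} = 61 \cdot 48 = 2928$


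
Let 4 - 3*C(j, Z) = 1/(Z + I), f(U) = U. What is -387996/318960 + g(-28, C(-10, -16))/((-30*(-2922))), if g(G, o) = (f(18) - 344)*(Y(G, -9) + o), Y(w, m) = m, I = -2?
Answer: -622808767/524250630 ≈ -1.1880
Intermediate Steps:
C(j, Z) = 4/3 - 1/(3*(-2 + Z)) (C(j, Z) = 4/3 - 1/(3*(Z - 2)) = 4/3 - 1/(3*(-2 + Z)))
g(G, o) = 2934 - 326*o (g(G, o) = (18 - 344)*(-9 + o) = -326*(-9 + o) = 2934 - 326*o)
-387996/318960 + g(-28, C(-10, -16))/((-30*(-2922))) = -387996/318960 + (2934 - 326*(-9 + 4*(-16))/(3*(-2 - 16)))/((-30*(-2922))) = -387996*1/318960 + (2934 - 326*(-9 - 64)/(3*(-18)))/87660 = -32333/26580 + (2934 - 326*(-1)*(-73)/(3*18))*(1/87660) = -32333/26580 + (2934 - 326*73/54)*(1/87660) = -32333/26580 + (2934 - 11899/27)*(1/87660) = -32333/26580 + (67319/27)*(1/87660) = -32333/26580 + 67319/2366820 = -622808767/524250630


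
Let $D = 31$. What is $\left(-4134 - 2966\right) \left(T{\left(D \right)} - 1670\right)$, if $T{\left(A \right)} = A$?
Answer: $11636900$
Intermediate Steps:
$\left(-4134 - 2966\right) \left(T{\left(D \right)} - 1670\right) = \left(-4134 - 2966\right) \left(31 - 1670\right) = \left(-7100\right) \left(-1639\right) = 11636900$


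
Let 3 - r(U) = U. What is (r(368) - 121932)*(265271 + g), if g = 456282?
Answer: -88243767241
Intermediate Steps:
r(U) = 3 - U
(r(368) - 121932)*(265271 + g) = ((3 - 1*368) - 121932)*(265271 + 456282) = ((3 - 368) - 121932)*721553 = (-365 - 121932)*721553 = -122297*721553 = -88243767241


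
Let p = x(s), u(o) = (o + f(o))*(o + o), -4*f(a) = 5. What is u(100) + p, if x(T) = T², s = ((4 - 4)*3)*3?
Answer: 19750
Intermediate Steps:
f(a) = -5/4 (f(a) = -¼*5 = -5/4)
s = 0 (s = (0*3)*3 = 0*3 = 0)
u(o) = 2*o*(-5/4 + o) (u(o) = (o - 5/4)*(o + o) = (-5/4 + o)*(2*o) = 2*o*(-5/4 + o))
p = 0 (p = 0² = 0)
u(100) + p = (½)*100*(-5 + 4*100) + 0 = (½)*100*(-5 + 400) + 0 = (½)*100*395 + 0 = 19750 + 0 = 19750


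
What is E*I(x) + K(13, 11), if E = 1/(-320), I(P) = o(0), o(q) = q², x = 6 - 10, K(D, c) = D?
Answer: 13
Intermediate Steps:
x = -4
I(P) = 0 (I(P) = 0² = 0)
E = -1/320 ≈ -0.0031250
E*I(x) + K(13, 11) = -1/320*0 + 13 = 0 + 13 = 13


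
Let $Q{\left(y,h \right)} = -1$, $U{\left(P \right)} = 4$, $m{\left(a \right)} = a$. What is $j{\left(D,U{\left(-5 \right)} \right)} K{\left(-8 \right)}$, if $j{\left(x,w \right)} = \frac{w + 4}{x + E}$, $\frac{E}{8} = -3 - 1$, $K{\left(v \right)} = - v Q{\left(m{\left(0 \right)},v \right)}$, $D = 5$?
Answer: $\frac{64}{27} \approx 2.3704$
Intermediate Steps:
$K{\left(v \right)} = v$ ($K{\left(v \right)} = - v \left(-1\right) = v$)
$E = -32$ ($E = 8 \left(-3 - 1\right) = 8 \left(-4\right) = -32$)
$j{\left(x,w \right)} = \frac{4 + w}{-32 + x}$ ($j{\left(x,w \right)} = \frac{w + 4}{x - 32} = \frac{4 + w}{-32 + x}$)
$j{\left(D,U{\left(-5 \right)} \right)} K{\left(-8 \right)} = \frac{4 + 4}{-32 + 5} \left(-8\right) = \frac{1}{-27} \cdot 8 \left(-8\right) = \left(- \frac{1}{27}\right) 8 \left(-8\right) = \left(- \frac{8}{27}\right) \left(-8\right) = \frac{64}{27}$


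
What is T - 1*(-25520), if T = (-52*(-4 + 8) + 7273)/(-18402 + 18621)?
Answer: 1865315/73 ≈ 25552.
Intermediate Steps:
T = 2355/73 (T = (-52*4 + 7273)/219 = (-208 + 7273)*(1/219) = 7065*(1/219) = 2355/73 ≈ 32.260)
T - 1*(-25520) = 2355/73 - 1*(-25520) = 2355/73 + 25520 = 1865315/73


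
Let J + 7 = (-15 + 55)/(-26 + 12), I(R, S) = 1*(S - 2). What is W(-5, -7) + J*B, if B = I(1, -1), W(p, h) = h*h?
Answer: 550/7 ≈ 78.571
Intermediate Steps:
W(p, h) = h**2
I(R, S) = -2 + S (I(R, S) = 1*(-2 + S) = -2 + S)
B = -3 (B = -2 - 1 = -3)
J = -69/7 (J = -7 + (-15 + 55)/(-26 + 12) = -7 + 40/(-14) = -7 + 40*(-1/14) = -7 - 20/7 = -69/7 ≈ -9.8571)
W(-5, -7) + J*B = (-7)**2 - 69/7*(-3) = 49 + 207/7 = 550/7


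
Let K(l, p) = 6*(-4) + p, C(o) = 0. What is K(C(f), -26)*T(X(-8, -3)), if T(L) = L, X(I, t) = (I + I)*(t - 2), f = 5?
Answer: -4000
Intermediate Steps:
X(I, t) = 2*I*(-2 + t) (X(I, t) = (2*I)*(-2 + t) = 2*I*(-2 + t))
K(l, p) = -24 + p
K(C(f), -26)*T(X(-8, -3)) = (-24 - 26)*(2*(-8)*(-2 - 3)) = -100*(-8)*(-5) = -50*80 = -4000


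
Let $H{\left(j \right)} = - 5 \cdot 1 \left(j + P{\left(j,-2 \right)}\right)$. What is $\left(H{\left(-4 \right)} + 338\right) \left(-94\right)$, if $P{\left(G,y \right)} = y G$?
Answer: $-29892$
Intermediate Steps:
$P{\left(G,y \right)} = G y$
$H{\left(j \right)} = 5 j$ ($H{\left(j \right)} = - 5 \cdot 1 \left(j + j \left(-2\right)\right) = - 5 \cdot 1 \left(j - 2 j\right) = - 5 \cdot 1 \left(- j\right) = - 5 \left(- j\right) = 5 j$)
$\left(H{\left(-4 \right)} + 338\right) \left(-94\right) = \left(5 \left(-4\right) + 338\right) \left(-94\right) = \left(-20 + 338\right) \left(-94\right) = 318 \left(-94\right) = -29892$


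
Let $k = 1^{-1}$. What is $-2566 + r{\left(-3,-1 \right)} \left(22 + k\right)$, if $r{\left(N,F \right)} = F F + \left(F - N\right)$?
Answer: $-2497$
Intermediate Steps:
$k = 1$
$r{\left(N,F \right)} = F + F^{2} - N$ ($r{\left(N,F \right)} = F^{2} + \left(F - N\right) = F + F^{2} - N$)
$-2566 + r{\left(-3,-1 \right)} \left(22 + k\right) = -2566 + \left(-1 + \left(-1\right)^{2} - -3\right) \left(22 + 1\right) = -2566 + \left(-1 + 1 + 3\right) 23 = -2566 + 3 \cdot 23 = -2566 + 69 = -2497$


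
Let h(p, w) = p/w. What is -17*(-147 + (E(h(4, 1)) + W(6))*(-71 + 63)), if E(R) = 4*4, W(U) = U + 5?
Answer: 6171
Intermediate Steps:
W(U) = 5 + U
E(R) = 16
-17*(-147 + (E(h(4, 1)) + W(6))*(-71 + 63)) = -17*(-147 + (16 + (5 + 6))*(-71 + 63)) = -17*(-147 + (16 + 11)*(-8)) = -17*(-147 + 27*(-8)) = -17*(-147 - 216) = -17*(-363) = 6171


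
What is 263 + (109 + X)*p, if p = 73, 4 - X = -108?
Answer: 16396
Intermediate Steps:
X = 112 (X = 4 - 1*(-108) = 4 + 108 = 112)
263 + (109 + X)*p = 263 + (109 + 112)*73 = 263 + 221*73 = 263 + 16133 = 16396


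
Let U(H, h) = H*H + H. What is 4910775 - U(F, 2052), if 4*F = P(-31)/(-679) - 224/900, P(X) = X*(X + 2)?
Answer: 1833895668690859499/373443210000 ≈ 4.9108e+6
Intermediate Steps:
P(X) = X*(2 + X)
F = -240299/611100 (F = (-31*(2 - 31)/(-679) - 224/900)/4 = (-31*(-29)*(-1/679) - 224*1/900)/4 = (899*(-1/679) - 56/225)/4 = (-899/679 - 56/225)/4 = (¼)*(-240299/152775) = -240299/611100 ≈ -0.39322)
U(H, h) = H + H² (U(H, h) = H² + H = H + H²)
4910775 - U(F, 2052) = 4910775 - (-240299)*(1 - 240299/611100)/611100 = 4910775 - (-240299)*370801/(611100*611100) = 4910775 - 1*(-89103109499/373443210000) = 4910775 + 89103109499/373443210000 = 1833895668690859499/373443210000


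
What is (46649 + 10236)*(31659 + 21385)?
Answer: 3017407940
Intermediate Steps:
(46649 + 10236)*(31659 + 21385) = 56885*53044 = 3017407940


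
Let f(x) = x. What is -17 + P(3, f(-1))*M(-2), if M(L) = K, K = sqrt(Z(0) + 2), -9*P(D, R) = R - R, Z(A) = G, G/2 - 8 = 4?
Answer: -17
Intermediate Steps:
G = 24 (G = 16 + 2*4 = 16 + 8 = 24)
Z(A) = 24
P(D, R) = 0 (P(D, R) = -(R - R)/9 = -1/9*0 = 0)
K = sqrt(26) (K = sqrt(24 + 2) = sqrt(26) ≈ 5.0990)
M(L) = sqrt(26)
-17 + P(3, f(-1))*M(-2) = -17 + 0*sqrt(26) = -17 + 0 = -17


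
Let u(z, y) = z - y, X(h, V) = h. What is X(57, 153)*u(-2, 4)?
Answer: -342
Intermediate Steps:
X(57, 153)*u(-2, 4) = 57*(-2 - 1*4) = 57*(-2 - 4) = 57*(-6) = -342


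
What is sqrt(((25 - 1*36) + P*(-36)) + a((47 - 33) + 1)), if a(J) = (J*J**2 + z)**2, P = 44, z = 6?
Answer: sqrt(11429566) ≈ 3380.8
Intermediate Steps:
a(J) = (6 + J**3)**2 (a(J) = (J*J**2 + 6)**2 = (J**3 + 6)**2 = (6 + J**3)**2)
sqrt(((25 - 1*36) + P*(-36)) + a((47 - 33) + 1)) = sqrt(((25 - 1*36) + 44*(-36)) + (6 + ((47 - 33) + 1)**3)**2) = sqrt(((25 - 36) - 1584) + (6 + (14 + 1)**3)**2) = sqrt((-11 - 1584) + (6 + 15**3)**2) = sqrt(-1595 + (6 + 3375)**2) = sqrt(-1595 + 3381**2) = sqrt(-1595 + 11431161) = sqrt(11429566)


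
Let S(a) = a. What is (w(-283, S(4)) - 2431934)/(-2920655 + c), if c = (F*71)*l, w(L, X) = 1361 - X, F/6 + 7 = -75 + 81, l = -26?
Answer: 2430577/2909579 ≈ 0.83537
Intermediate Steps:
F = -6 (F = -42 + 6*(-75 + 81) = -42 + 6*6 = -42 + 36 = -6)
c = 11076 (c = -6*71*(-26) = -426*(-26) = 11076)
(w(-283, S(4)) - 2431934)/(-2920655 + c) = ((1361 - 1*4) - 2431934)/(-2920655 + 11076) = ((1361 - 4) - 2431934)/(-2909579) = (1357 - 2431934)*(-1/2909579) = -2430577*(-1/2909579) = 2430577/2909579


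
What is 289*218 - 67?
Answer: 62935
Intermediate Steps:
289*218 - 67 = 63002 - 67 = 62935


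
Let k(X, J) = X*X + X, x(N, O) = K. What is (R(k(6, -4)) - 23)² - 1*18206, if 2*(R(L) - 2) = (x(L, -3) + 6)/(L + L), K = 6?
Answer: -3482527/196 ≈ -17768.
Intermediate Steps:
x(N, O) = 6
k(X, J) = X + X² (k(X, J) = X² + X = X + X²)
R(L) = 2 + 3/L (R(L) = 2 + ((6 + 6)/(L + L))/2 = 2 + (12/((2*L)))/2 = 2 + (12*(1/(2*L)))/2 = 2 + (6/L)/2 = 2 + 3/L)
(R(k(6, -4)) - 23)² - 1*18206 = ((2 + 3/((6*(1 + 6)))) - 23)² - 1*18206 = ((2 + 3/((6*7))) - 23)² - 18206 = ((2 + 3/42) - 23)² - 18206 = ((2 + 3*(1/42)) - 23)² - 18206 = ((2 + 1/14) - 23)² - 18206 = (29/14 - 23)² - 18206 = (-293/14)² - 18206 = 85849/196 - 18206 = -3482527/196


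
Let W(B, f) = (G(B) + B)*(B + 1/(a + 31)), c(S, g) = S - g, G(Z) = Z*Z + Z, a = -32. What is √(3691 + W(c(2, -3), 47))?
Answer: √3831 ≈ 61.895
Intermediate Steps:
G(Z) = Z + Z² (G(Z) = Z² + Z = Z + Z²)
W(B, f) = (-1 + B)*(B + B*(1 + B)) (W(B, f) = (B*(1 + B) + B)*(B + 1/(-32 + 31)) = (B + B*(1 + B))*(B + 1/(-1)) = (B + B*(1 + B))*(B - 1) = (B + B*(1 + B))*(-1 + B) = (-1 + B)*(B + B*(1 + B)))
√(3691 + W(c(2, -3), 47)) = √(3691 + (2 - 1*(-3))*(-2 + (2 - 1*(-3))*(1 + (2 - 1*(-3))))) = √(3691 + (2 + 3)*(-2 + (2 + 3)*(1 + (2 + 3)))) = √(3691 + 5*(-2 + 5*(1 + 5))) = √(3691 + 5*(-2 + 5*6)) = √(3691 + 5*(-2 + 30)) = √(3691 + 5*28) = √(3691 + 140) = √3831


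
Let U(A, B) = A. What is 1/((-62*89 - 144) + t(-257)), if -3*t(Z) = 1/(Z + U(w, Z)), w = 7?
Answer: -750/4246499 ≈ -0.00017662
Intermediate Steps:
t(Z) = -1/(3*(7 + Z)) (t(Z) = -1/(3*(Z + 7)) = -1/(3*(7 + Z)))
1/((-62*89 - 144) + t(-257)) = 1/((-62*89 - 144) - 1/(21 + 3*(-257))) = 1/((-5518 - 144) - 1/(21 - 771)) = 1/(-5662 - 1/(-750)) = 1/(-5662 - 1*(-1/750)) = 1/(-5662 + 1/750) = 1/(-4246499/750) = -750/4246499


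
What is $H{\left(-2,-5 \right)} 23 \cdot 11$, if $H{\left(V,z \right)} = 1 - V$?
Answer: $759$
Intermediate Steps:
$H{\left(-2,-5 \right)} 23 \cdot 11 = \left(1 - -2\right) 23 \cdot 11 = \left(1 + 2\right) 23 \cdot 11 = 3 \cdot 23 \cdot 11 = 69 \cdot 11 = 759$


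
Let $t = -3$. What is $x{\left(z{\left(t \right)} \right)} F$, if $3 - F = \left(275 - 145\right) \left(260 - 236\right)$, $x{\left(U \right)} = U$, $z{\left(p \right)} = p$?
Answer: $9351$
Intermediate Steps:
$F = -3117$ ($F = 3 - \left(275 - 145\right) \left(260 - 236\right) = 3 - 130 \cdot 24 = 3 - 3120 = -3117$)
$x{\left(z{\left(t \right)} \right)} F = \left(-3\right) \left(-3117\right) = 9351$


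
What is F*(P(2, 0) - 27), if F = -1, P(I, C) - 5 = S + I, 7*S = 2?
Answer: 138/7 ≈ 19.714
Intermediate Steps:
S = 2/7 (S = (1/7)*2 = 2/7 ≈ 0.28571)
P(I, C) = 37/7 + I (P(I, C) = 5 + (2/7 + I) = 37/7 + I)
F*(P(2, 0) - 27) = -((37/7 + 2) - 27) = -(51/7 - 27) = -1*(-138/7) = 138/7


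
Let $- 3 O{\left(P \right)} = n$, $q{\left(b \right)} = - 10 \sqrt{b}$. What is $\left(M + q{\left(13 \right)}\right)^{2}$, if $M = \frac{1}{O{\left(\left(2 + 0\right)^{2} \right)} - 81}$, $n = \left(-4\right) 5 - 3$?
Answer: $\frac{62920009}{48400} + \frac{3 \sqrt{13}}{11} \approx 1301.0$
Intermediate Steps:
$n = -23$ ($n = -20 - 3 = -23$)
$O{\left(P \right)} = \frac{23}{3}$ ($O{\left(P \right)} = \left(- \frac{1}{3}\right) \left(-23\right) = \frac{23}{3}$)
$M = - \frac{3}{220}$ ($M = \frac{1}{\frac{23}{3} - 81} = \frac{1}{- \frac{220}{3}} = - \frac{3}{220} \approx -0.013636$)
$\left(M + q{\left(13 \right)}\right)^{2} = \left(- \frac{3}{220} - 10 \sqrt{13}\right)^{2}$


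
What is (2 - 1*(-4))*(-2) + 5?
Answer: -7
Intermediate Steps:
(2 - 1*(-4))*(-2) + 5 = (2 + 4)*(-2) + 5 = 6*(-2) + 5 = -12 + 5 = -7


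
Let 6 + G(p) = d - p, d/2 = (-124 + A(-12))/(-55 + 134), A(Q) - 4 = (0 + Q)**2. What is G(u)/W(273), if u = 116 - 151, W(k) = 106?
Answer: 2339/8374 ≈ 0.27932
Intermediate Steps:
A(Q) = 4 + Q**2 (A(Q) = 4 + (0 + Q)**2 = 4 + Q**2)
d = 48/79 (d = 2*((-124 + (4 + (-12)**2))/(-55 + 134)) = 2*((-124 + (4 + 144))/79) = 2*((-124 + 148)*(1/79)) = 2*(24*(1/79)) = 2*(24/79) = 48/79 ≈ 0.60759)
u = -35
G(p) = -426/79 - p (G(p) = -6 + (48/79 - p) = -426/79 - p)
G(u)/W(273) = (-426/79 - 1*(-35))/106 = (-426/79 + 35)*(1/106) = (2339/79)*(1/106) = 2339/8374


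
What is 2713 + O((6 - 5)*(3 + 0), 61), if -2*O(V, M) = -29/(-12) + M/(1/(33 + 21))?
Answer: 25555/24 ≈ 1064.8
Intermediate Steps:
O(V, M) = -29/24 - 27*M (O(V, M) = -(-29/(-12) + M/(1/(33 + 21)))/2 = -(-29*(-1/12) + M/(1/54))/2 = -(29/12 + M/(1/54))/2 = -(29/12 + M*54)/2 = -(29/12 + 54*M)/2 = -29/24 - 27*M)
2713 + O((6 - 5)*(3 + 0), 61) = 2713 + (-29/24 - 27*61) = 2713 + (-29/24 - 1647) = 2713 - 39557/24 = 25555/24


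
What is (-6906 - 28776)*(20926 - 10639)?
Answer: -367060734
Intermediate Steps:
(-6906 - 28776)*(20926 - 10639) = -35682*10287 = -367060734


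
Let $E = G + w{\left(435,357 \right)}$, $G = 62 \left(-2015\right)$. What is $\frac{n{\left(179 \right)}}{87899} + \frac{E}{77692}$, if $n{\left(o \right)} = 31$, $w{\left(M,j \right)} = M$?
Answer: $- \frac{10940577553}{6829049108} \approx -1.6021$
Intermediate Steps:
$G = -124930$
$E = -124495$ ($E = -124930 + 435 = -124495$)
$\frac{n{\left(179 \right)}}{87899} + \frac{E}{77692} = \frac{31}{87899} - \frac{124495}{77692} = - \frac{10940577553}{6829049108}$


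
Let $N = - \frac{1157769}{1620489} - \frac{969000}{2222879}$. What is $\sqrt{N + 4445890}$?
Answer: $\frac{\sqrt{6409732600086856160049140550001}}{1200716989277} \approx 2108.5$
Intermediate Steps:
$N = - \frac{1381278079317}{1200716989277}$ ($N = \left(-1157769\right) \frac{1}{1620489} - \frac{969000}{2222879} = - \frac{385923}{540163} - \frac{969000}{2222879} = - \frac{1381278079317}{1200716989277} \approx -1.1504$)
$\sqrt{N + 4445890} = \sqrt{- \frac{1381278079317}{1200716989277} + 4445890} = \sqrt{\frac{5338254274178642213}{1200716989277}} = \frac{\sqrt{6409732600086856160049140550001}}{1200716989277}$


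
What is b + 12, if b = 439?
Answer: 451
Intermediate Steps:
b + 12 = 439 + 12 = 451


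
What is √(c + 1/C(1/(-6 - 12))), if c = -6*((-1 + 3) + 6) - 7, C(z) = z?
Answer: I*√73 ≈ 8.544*I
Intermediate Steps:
c = -55 (c = -6*(2 + 6) - 7 = -6*8 - 7 = -48 - 7 = -55)
√(c + 1/C(1/(-6 - 12))) = √(-55 + 1/(1/(-6 - 12))) = √(-55 + 1/(1/(-18))) = √(-55 + 1/(-1/18)) = √(-55 - 18) = √(-73) = I*√73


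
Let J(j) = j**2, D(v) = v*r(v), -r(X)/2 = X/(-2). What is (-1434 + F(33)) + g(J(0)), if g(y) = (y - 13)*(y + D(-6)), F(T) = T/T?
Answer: -1901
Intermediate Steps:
r(X) = X (r(X) = -2*X/(-2) = -2*X*(-1)/2 = -(-1)*X = X)
F(T) = 1
D(v) = v**2 (D(v) = v*v = v**2)
g(y) = (-13 + y)*(36 + y) (g(y) = (y - 13)*(y + (-6)**2) = (-13 + y)*(y + 36) = (-13 + y)*(36 + y))
(-1434 + F(33)) + g(J(0)) = (-1434 + 1) + (-468 + (0**2)**2 + 23*0**2) = -1433 + (-468 + 0**2 + 23*0) = -1433 + (-468 + 0 + 0) = -1433 - 468 = -1901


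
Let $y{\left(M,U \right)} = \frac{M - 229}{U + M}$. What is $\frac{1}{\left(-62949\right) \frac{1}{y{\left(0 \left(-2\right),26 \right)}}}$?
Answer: $\frac{229}{1636674} \approx 0.00013992$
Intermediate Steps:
$y{\left(M,U \right)} = \frac{-229 + M}{M + U}$
$\frac{1}{\left(-62949\right) \frac{1}{y{\left(0 \left(-2\right),26 \right)}}} = \frac{1}{\left(-62949\right) \frac{1}{\frac{1}{0 \left(-2\right) + 26} \left(-229 + 0 \left(-2\right)\right)}} = \frac{1}{\left(-62949\right) \frac{1}{\frac{1}{0 + 26} \left(-229 + 0\right)}} = \frac{1}{\left(-62949\right) \frac{1}{\frac{1}{26} \left(-229\right)}} = \frac{1}{\left(-62949\right) \frac{1}{- \frac{229}{26}}} = \frac{1}{\left(-62949\right) \left(- \frac{26}{229}\right)} = \frac{1}{\frac{1636674}{229}} = \frac{229}{1636674}$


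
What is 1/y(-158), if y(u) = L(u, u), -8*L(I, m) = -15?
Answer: 8/15 ≈ 0.53333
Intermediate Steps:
L(I, m) = 15/8 (L(I, m) = -1/8*(-15) = 15/8)
y(u) = 15/8
1/y(-158) = 1/(15/8) = 8/15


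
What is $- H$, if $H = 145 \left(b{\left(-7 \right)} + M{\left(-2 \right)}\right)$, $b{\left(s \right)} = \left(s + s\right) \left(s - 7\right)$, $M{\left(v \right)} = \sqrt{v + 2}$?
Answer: $-28420$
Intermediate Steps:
$M{\left(v \right)} = \sqrt{2 + v}$
$b{\left(s \right)} = 2 s \left(-7 + s\right)$
$H = 28420$ ($H = 145 \left(2 \left(-7\right) \left(-7 - 7\right) + \sqrt{2 - 2}\right) = 145 \left(2 \left(-7\right) \left(-14\right) + \sqrt{0}\right) = 145 \left(196 + 0\right) = 145 \cdot 196 = 28420$)
$- H = \left(-1\right) 28420 = -28420$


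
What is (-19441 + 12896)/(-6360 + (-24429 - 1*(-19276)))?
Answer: 6545/11513 ≈ 0.56849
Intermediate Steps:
(-19441 + 12896)/(-6360 + (-24429 - 1*(-19276))) = -6545/(-6360 + (-24429 + 19276)) = -6545/(-6360 - 5153) = -6545/(-11513) = -6545*(-1/11513) = 6545/11513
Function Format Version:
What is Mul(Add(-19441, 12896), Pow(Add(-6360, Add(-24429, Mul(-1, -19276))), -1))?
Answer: Rational(6545, 11513) ≈ 0.56849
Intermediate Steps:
Mul(Add(-19441, 12896), Pow(Add(-6360, Add(-24429, Mul(-1, -19276))), -1)) = Mul(-6545, Pow(Add(-6360, Add(-24429, 19276)), -1)) = Mul(-6545, Pow(Add(-6360, -5153), -1)) = Mul(-6545, Pow(-11513, -1)) = Mul(-6545, Rational(-1, 11513)) = Rational(6545, 11513)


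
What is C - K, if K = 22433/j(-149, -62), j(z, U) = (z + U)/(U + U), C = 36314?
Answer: 4880562/211 ≈ 23131.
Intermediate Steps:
j(z, U) = (U + z)/(2*U) (j(z, U) = (U + z)/((2*U)) = (U + z)*(1/(2*U)) = (U + z)/(2*U))
K = 2781692/211 (K = 22433/(((½)*(-62 - 149)/(-62))) = 22433/(((½)*(-1/62)*(-211))) = 22433/(211/124) = 22433*(124/211) = 2781692/211 ≈ 13183.)
C - K = 36314 - 1*2781692/211 = 36314 - 2781692/211 = 4880562/211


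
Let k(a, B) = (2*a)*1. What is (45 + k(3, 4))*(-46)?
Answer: -2346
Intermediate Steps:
k(a, B) = 2*a
(45 + k(3, 4))*(-46) = (45 + 2*3)*(-46) = (45 + 6)*(-46) = 51*(-46) = -2346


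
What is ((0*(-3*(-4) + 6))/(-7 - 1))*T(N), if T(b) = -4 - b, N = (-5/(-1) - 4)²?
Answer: 0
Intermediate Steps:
N = 1 (N = (-5*(-1) - 4)² = (5 - 4)² = 1² = 1)
((0*(-3*(-4) + 6))/(-7 - 1))*T(N) = ((0*(-3*(-4) + 6))/(-7 - 1))*(-4 - 1*1) = ((0*(12 + 6))/(-8))*(-4 - 1) = ((0*18)*(-⅛))*(-5) = (0*(-⅛))*(-5) = 0*(-5) = 0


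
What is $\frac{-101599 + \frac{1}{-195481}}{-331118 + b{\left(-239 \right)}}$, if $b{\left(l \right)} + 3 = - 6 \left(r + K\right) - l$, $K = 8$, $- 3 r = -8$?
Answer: $\frac{202659940}{660139337} \approx 0.307$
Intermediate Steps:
$r = \frac{8}{3}$ ($r = \left(- \frac{1}{3}\right) \left(-8\right) = \frac{8}{3} \approx 2.6667$)
$b{\left(l \right)} = -67 - l$ ($b{\left(l \right)} = -3 - \left(l + 6 \left(\frac{8}{3} + 8\right)\right) = -3 - \left(64 + l\right) = -67 - l$)
$\frac{-101599 + \frac{1}{-195481}}{-331118 + b{\left(-239 \right)}} = \frac{-101599 + \frac{1}{-195481}}{-331118 - -172} = \frac{-101599 - \frac{1}{195481}}{-331118 + \left(-67 + 239\right)} = - \frac{19860674120}{195481 \left(-331118 + 172\right)} = - \frac{19860674120}{195481 \left(-330946\right)} = \left(- \frac{19860674120}{195481}\right) \left(- \frac{1}{330946}\right) = \frac{202659940}{660139337}$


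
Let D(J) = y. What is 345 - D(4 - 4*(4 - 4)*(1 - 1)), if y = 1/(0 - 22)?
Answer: 7591/22 ≈ 345.05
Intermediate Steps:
y = -1/22 (y = 1/(-22) = -1/22 ≈ -0.045455)
D(J) = -1/22
345 - D(4 - 4*(4 - 4)*(1 - 1)) = 345 - 1*(-1/22) = 345 + 1/22 = 7591/22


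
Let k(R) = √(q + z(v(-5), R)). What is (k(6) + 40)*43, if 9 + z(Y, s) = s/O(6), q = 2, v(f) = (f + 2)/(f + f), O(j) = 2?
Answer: 1720 + 86*I ≈ 1720.0 + 86.0*I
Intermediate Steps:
v(f) = (2 + f)/(2*f) (v(f) = (2 + f)/((2*f)) = (2 + f)*(1/(2*f)) = (2 + f)/(2*f))
z(Y, s) = -9 + s/2
k(R) = √(-7 + R/2) (k(R) = √(2 + (-9 + R/2)) = √(-7 + R/2))
(k(6) + 40)*43 = (√(-28 + 2*6)/2 + 40)*43 = (√(-28 + 12)/2 + 40)*43 = (√(-16)/2 + 40)*43 = ((4*I)/2 + 40)*43 = (2*I + 40)*43 = (40 + 2*I)*43 = 1720 + 86*I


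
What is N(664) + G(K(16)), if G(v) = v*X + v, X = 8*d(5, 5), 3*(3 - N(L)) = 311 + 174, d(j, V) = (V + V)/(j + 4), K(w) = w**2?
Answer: 21356/9 ≈ 2372.9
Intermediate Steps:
d(j, V) = 2*V/(4 + j) (d(j, V) = (2*V)/(4 + j) = 2*V/(4 + j))
N(L) = -476/3 (N(L) = 3 - (311 + 174)/3 = 3 - 1/3*485 = 3 - 485/3 = -476/3)
X = 80/9 (X = 8*(2*5/(4 + 5)) = 8*(2*5/9) = 8*(2*5*(1/9)) = 8*(10/9) = 80/9 ≈ 8.8889)
G(v) = 89*v/9 (G(v) = v*(80/9) + v = 80*v/9 + v = 89*v/9)
N(664) + G(K(16)) = -476/3 + (89/9)*16**2 = -476/3 + (89/9)*256 = -476/3 + 22784/9 = 21356/9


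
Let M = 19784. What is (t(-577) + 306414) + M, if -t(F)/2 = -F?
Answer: 325044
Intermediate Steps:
t(F) = 2*F (t(F) = -(-2)*F = 2*F)
(t(-577) + 306414) + M = (2*(-577) + 306414) + 19784 = (-1154 + 306414) + 19784 = 305260 + 19784 = 325044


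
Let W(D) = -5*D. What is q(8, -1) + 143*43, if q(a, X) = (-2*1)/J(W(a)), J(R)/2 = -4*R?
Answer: 983839/160 ≈ 6149.0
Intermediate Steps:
J(R) = -8*R (J(R) = 2*(-4*R) = -8*R)
q(a, X) = -1/(20*a) (q(a, X) = (-2*1)/((-(-40)*a)) = -2*1/(40*a) = -1/(20*a))
q(8, -1) + 143*43 = -1/20/8 + 143*43 = -1/20*⅛ + 6149 = -1/160 + 6149 = 983839/160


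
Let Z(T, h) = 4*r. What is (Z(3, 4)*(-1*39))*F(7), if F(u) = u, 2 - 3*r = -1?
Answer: -1092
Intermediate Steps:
r = 1 (r = ⅔ - ⅓*(-1) = ⅔ + ⅓ = 1)
Z(T, h) = 4 (Z(T, h) = 4*1 = 4)
(Z(3, 4)*(-1*39))*F(7) = (4*(-1*39))*7 = (4*(-39))*7 = -156*7 = -1092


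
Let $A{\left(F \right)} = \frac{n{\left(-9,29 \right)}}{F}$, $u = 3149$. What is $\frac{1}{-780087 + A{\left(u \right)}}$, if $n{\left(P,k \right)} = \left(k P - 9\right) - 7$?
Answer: $- \frac{3149}{2456494240} \approx -1.2819 \cdot 10^{-6}$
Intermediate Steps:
$n{\left(P,k \right)} = -16 + P k$ ($n{\left(P,k \right)} = \left(P k - 9\right) - 7 = \left(-9 + P k\right) - 7 = -16 + P k$)
$A{\left(F \right)} = - \frac{277}{F}$ ($A{\left(F \right)} = \frac{-16 - 261}{F} = - \frac{277}{F}$)
$\frac{1}{-780087 + A{\left(u \right)}} = \frac{1}{-780087 - \frac{277}{3149}} = \frac{1}{- \frac{2456494240}{3149}} = - \frac{3149}{2456494240}$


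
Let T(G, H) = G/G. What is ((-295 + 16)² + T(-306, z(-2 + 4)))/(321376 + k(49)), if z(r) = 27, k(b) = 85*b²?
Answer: 77842/525461 ≈ 0.14814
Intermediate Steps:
T(G, H) = 1
((-295 + 16)² + T(-306, z(-2 + 4)))/(321376 + k(49)) = ((-295 + 16)² + 1)/(321376 + 85*49²) = ((-279)² + 1)/(321376 + 85*2401) = (77841 + 1)/(321376 + 204085) = 77842/525461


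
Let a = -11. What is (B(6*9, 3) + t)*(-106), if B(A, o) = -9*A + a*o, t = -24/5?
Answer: 277614/5 ≈ 55523.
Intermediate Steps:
t = -24/5 (t = -24*1/5 = -24/5 ≈ -4.8000)
B(A, o) = -11*o - 9*A (B(A, o) = -9*A - 11*o = -11*o - 9*A)
(B(6*9, 3) + t)*(-106) = ((-11*3 - 54*9) - 24/5)*(-106) = ((-33 - 9*54) - 24/5)*(-106) = ((-33 - 486) - 24/5)*(-106) = (-519 - 24/5)*(-106) = -2619/5*(-106) = 277614/5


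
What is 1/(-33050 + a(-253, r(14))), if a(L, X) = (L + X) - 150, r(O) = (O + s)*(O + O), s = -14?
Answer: -1/33453 ≈ -2.9893e-5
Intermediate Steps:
r(O) = 2*O*(-14 + O) (r(O) = (O - 14)*(O + O) = (-14 + O)*(2*O) = 2*O*(-14 + O))
a(L, X) = -150 + L + X
1/(-33050 + a(-253, r(14))) = 1/(-33050 + (-150 - 253 + 2*14*(-14 + 14))) = 1/(-33050 + (-150 - 253 + 2*14*0)) = 1/(-33050 + (-150 - 253 + 0)) = 1/(-33050 - 403) = 1/(-33453) = -1/33453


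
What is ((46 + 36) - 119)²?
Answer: 1369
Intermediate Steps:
((46 + 36) - 119)² = (82 - 119)² = (-37)² = 1369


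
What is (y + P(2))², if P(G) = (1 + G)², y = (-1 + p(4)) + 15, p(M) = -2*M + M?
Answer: 361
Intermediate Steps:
p(M) = -M
y = 10 (y = (-1 - 1*4) + 15 = (-1 - 4) + 15 = -5 + 15 = 10)
(y + P(2))² = (10 + (1 + 2)²)² = (10 + 3²)² = (10 + 9)² = 19² = 361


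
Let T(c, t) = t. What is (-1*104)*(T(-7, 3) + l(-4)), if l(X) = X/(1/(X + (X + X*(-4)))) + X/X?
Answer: 2912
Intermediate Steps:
l(X) = 1 - 2*X² (l(X) = X/(1/(X + (X - 4*X))) + 1 = X/(1/(X - 3*X)) + 1 = X/(1/(-2*X)) + 1 = X/((-1/(2*X))) + 1 = X*(-2*X) + 1 = -2*X² + 1 = 1 - 2*X²)
(-1*104)*(T(-7, 3) + l(-4)) = (-1*104)*(3 + (1 - 2*(-4)²)) = -104*(3 + (1 - 2*16)) = -104*(3 + (1 - 32)) = -104*(3 - 31) = -104*(-28) = 2912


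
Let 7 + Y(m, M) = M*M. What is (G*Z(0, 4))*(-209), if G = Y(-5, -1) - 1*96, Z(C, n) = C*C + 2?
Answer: 42636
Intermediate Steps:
Y(m, M) = -7 + M² (Y(m, M) = -7 + M*M = -7 + M²)
Z(C, n) = 2 + C² (Z(C, n) = C² + 2 = 2 + C²)
G = -102 (G = (-7 + (-1)²) - 1*96 = (-7 + 1) - 96 = -6 - 96 = -102)
(G*Z(0, 4))*(-209) = -102*(2 + 0²)*(-209) = -102*(2 + 0)*(-209) = -102*2*(-209) = -204*(-209) = 42636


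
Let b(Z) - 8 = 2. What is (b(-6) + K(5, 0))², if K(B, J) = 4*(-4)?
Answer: 36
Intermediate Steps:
K(B, J) = -16
b(Z) = 10 (b(Z) = 8 + 2 = 10)
(b(-6) + K(5, 0))² = (10 - 16)² = (-6)² = 36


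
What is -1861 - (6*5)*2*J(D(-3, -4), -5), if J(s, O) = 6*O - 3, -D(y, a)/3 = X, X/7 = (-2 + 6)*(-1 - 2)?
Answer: 119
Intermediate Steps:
X = -84 (X = 7*((-2 + 6)*(-1 - 2)) = 7*(4*(-3)) = 7*(-12) = -84)
D(y, a) = 252 (D(y, a) = -3*(-84) = 252)
J(s, O) = -3 + 6*O
-1861 - (6*5)*2*J(D(-3, -4), -5) = -1861 - (6*5)*2*(-3 + 6*(-5)) = -1861 - 30*2*(-3 - 30) = -1861 - 60*(-33) = -1861 - 1*(-1980) = -1861 + 1980 = 119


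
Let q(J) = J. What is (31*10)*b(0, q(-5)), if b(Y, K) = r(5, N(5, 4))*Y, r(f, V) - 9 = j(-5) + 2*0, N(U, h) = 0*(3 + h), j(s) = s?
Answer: 0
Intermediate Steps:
N(U, h) = 0
r(f, V) = 4 (r(f, V) = 9 + (-5 + 2*0) = 9 + (-5 + 0) = 9 - 5 = 4)
b(Y, K) = 4*Y
(31*10)*b(0, q(-5)) = (31*10)*(4*0) = 310*0 = 0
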